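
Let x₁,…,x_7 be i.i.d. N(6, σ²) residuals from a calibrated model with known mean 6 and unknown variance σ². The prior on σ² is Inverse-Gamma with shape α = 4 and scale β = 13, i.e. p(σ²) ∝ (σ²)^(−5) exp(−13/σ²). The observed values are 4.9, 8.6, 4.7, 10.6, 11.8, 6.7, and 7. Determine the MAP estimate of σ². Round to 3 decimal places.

Sum of squared deviations about the known mean: SS = (4.9−6)² + (8.6−6)² + (4.7−6)² + (10.6−6)² + (11.8−6)² + (6.7−6)² + (7−6)² = 65.95.
The Normal likelihood contributes (σ²)^(−n/2) exp(−SS/(2σ²)), so the posterior is Inverse-Gamma(α + n/2, β + SS/2) = Inverse-Gamma(7.5, 45.975).
The mode of Inverse-Gamma(a, b) is b/(a+1) = 45.975/8.5 ≈ 5.409.

σ̂²_MAP = 5.409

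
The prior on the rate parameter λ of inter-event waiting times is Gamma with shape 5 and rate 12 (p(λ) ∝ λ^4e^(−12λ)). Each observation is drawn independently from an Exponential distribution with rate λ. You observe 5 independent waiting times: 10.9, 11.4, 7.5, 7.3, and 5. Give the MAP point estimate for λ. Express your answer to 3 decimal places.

The Exponential(rate=λ) likelihood is ∝ λ^n e^(−λΣtᵢ). Here n = 5 and Σtᵢ = 10.9 + 11.4 + 7.5 + 7.3 + 5 = 42.1.
Posterior ∝ λ^4e^(−12λ) · λ^5e^(−42.1λ) = λ^9e^(−54.1λ), i.e. Gamma(10, 54.1).
Mode = (a−1)/b = 9/54.1 ≈ 0.166.

λ̂_MAP = 0.166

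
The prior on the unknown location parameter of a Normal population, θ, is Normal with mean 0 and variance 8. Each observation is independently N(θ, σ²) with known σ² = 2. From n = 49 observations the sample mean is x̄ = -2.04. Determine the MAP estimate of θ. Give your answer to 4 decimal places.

n = 49, x̄ = -2.04.
For a Normal prior and Normal likelihood with known variance, the posterior is Normal; its mode equals its mean, the precision-weighted average.
Prior precision 1/σ₀² = 1/8 = 0.125; data precision n/σ² = 49/2 = 24.5.
θ̂ = (0.125·0 + 24.5·(-2.04)) / (0.125 + 24.5) = (-49.98)/24.625 = -9996/4925 ≈ -2.0296.

θ̂_MAP = -2.0296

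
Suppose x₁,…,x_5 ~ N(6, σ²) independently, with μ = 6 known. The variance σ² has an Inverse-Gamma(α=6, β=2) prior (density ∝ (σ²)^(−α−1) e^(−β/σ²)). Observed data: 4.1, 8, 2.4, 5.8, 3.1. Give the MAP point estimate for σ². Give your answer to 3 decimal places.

σ̂²_MAP = 1.738

Sum of squared deviations about the known mean: SS = (4.1−6)² + (8−6)² + (2.4−6)² + (5.8−6)² + (3.1−6)² = 29.02.
The Normal likelihood contributes (σ²)^(−n/2) exp(−SS/(2σ²)), so the posterior is Inverse-Gamma(α + n/2, β + SS/2) = Inverse-Gamma(8.5, 16.51).
The mode of Inverse-Gamma(a, b) is b/(a+1) = 16.51/9.5 ≈ 1.738.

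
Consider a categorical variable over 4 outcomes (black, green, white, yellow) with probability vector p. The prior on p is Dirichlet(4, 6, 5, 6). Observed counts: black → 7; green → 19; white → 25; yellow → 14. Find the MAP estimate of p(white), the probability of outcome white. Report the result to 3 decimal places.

The posterior is Dirichlet(αᵢ + nᵢ) = Dirichlet(11, 25, 30, 20).
For a Dirichlet(a₁,…,a_K) with all aᵢ > 1, the mode has j-th component (aⱼ − 1)/(Σaᵢ − K).
Here Σaᵢ = 86 and K = 4, so p(white) = (30 − 1)/(86 − 4) = 29/82 ≈ 0.354.

MAP estimate of p(white) = 0.354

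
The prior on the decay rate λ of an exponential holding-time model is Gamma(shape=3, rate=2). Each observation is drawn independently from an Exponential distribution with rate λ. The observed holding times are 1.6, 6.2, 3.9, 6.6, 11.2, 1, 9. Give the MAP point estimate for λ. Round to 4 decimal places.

The Exponential(rate=λ) likelihood is ∝ λ^n e^(−λΣtᵢ). Here n = 7 and Σtᵢ = 1.6 + 6.2 + 3.9 + 6.6 + 11.2 + 1 + 9 = 39.5.
Posterior ∝ λ^2e^(−2λ) · λ^7e^(−39.5λ) = λ^9e^(−41.5λ), i.e. Gamma(10, 41.5).
Mode = (a−1)/b = 9/41.5 ≈ 0.2169.

λ̂_MAP = 0.2169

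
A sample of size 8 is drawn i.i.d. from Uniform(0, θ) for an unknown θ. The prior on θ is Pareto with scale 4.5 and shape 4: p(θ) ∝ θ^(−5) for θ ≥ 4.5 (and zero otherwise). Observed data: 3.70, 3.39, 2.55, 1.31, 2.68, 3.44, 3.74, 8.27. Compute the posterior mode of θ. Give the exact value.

The Uniform(0, θ) likelihood is θ^(−n) for θ ≥ max(xᵢ), zero otherwise. Here max(xᵢ) = 8.27.
Posterior ∝ θ^(−5) · θ^(−8) = θ^(−13) on θ ≥ max(4.5, 8.27) = 8.27.
This density is strictly decreasing in θ, so the posterior mode lies at the lower boundary of the support.

θ̂_MAP = 8.27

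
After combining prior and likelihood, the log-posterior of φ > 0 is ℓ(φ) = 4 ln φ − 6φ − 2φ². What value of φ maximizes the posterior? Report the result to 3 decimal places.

φ̂_MAP = 0.500

ℓ'(φ) = 4/φ − 6 − 4φ. Setting this to zero and multiplying by φ: 4φ² + 6φ − 4 = 0.
φ = (−6 + √(6² + 4·4·4)) / (2·4) = (−6 + √100) / 8 = (−6 + 10)/8 = 1/2.
ℓ''(φ) = −4/φ² − 4 < 0, confirming a maximum.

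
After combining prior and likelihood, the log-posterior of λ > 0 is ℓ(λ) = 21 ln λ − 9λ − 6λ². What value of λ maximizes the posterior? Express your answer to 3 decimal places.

λ̂_MAP = 1.000

ℓ'(λ) = 21/λ − 9 − 12λ. Setting this to zero and multiplying by λ: 12λ² + 9λ − 21 = 0.
λ = (−9 + √(9² + 4·12·21)) / (2·12) = (−9 + √1089) / 24 = (−9 + 33)/24 = 1.
ℓ''(λ) = −21/λ² − 12 < 0, confirming a maximum.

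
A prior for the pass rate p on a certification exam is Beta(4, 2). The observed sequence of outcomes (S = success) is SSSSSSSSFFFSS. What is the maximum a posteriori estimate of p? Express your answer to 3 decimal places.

p̂_MAP = 0.765

Prior: Beta(4, 2).
Data: 10 successes in 13 trials (from the sequence). The binomial likelihood contributes p^10(1−p)^3, so the posterior is Beta(4+10, 2+3) = Beta(14, 5).
For Beta(a, b) with a, b > 1 the mode is (a−1)/(a+b−2) = 13/17 ≈ 0.765.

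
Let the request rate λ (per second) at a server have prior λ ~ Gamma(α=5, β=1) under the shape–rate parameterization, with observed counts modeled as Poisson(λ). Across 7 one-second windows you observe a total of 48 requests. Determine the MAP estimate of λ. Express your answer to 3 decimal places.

Σxᵢ = 48, n = 7.
Posterior ∝ λ^4e^(−1λ) · λ^48e^(−7λ) = λ^52e^(−8λ), i.e. Gamma(shape=53, rate=8).
The mode of a Gamma(a, b) with a ≥ 1 (shape–rate) is (a−1)/b = 52/8 ≈ 6.500.

λ̂_MAP = 6.500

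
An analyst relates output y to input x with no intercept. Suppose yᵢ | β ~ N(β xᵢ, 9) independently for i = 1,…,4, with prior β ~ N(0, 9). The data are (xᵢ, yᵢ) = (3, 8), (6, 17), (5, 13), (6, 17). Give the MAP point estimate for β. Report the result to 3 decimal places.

β̂_MAP = 2.738

log p(β | y) = −Σ(yᵢ − βxᵢ)²/(2·9) − β²/(2·9) + const.
Setting the derivative to zero: Σxᵢ(yᵢ − βxᵢ)/9 − β/9 = 0, so β = Σxᵢyᵢ / (Σxᵢ² + σ²/τ²).
Σxᵢyᵢ = 3·8 + 6·17 + 5·13 + 6·17 = 293; Σxᵢ² = 106; σ²/τ² = 1.
β̂_MAP = 293 / (106 + 1) = 293/107 ≈ 2.738.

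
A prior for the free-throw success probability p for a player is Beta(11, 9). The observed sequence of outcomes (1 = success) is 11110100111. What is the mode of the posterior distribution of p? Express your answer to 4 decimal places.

Prior: Beta(11, 9).
Data: 8 successes in 11 trials (from the sequence). The binomial likelihood contributes p^8(1−p)^3, so the posterior is Beta(11+8, 9+3) = Beta(19, 12).
For Beta(a, b) with a, b > 1 the mode is (a−1)/(a+b−2) = 18/29 ≈ 0.6207.

p̂_MAP = 0.6207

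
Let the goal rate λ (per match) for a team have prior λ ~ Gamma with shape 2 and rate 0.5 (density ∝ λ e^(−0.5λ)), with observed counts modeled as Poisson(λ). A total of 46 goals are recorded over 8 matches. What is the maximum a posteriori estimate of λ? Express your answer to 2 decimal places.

Σxᵢ = 46, n = 8.
Posterior ∝ λe^(−0.5λ) · λ^46e^(−8λ) = λ^47e^(−8.5λ), i.e. Gamma(shape=48, rate=8.5).
The mode of a Gamma(a, b) with a ≥ 1 (shape–rate) is (a−1)/b = 47/8.5 ≈ 5.53.

λ̂_MAP = 5.53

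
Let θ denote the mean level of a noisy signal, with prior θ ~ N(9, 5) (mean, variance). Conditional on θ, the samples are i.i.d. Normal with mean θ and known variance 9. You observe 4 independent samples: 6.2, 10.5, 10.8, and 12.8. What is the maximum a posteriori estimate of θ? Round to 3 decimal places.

θ̂_MAP = 9.741

n = 4; x̄ = (6.2 + 10.5 + 10.8 + 12.8)/4 = 40.3/4 = 10.075.
For a Normal prior and Normal likelihood with known variance, the posterior is Normal; its mode equals its mean, the precision-weighted average.
Prior precision 1/σ₀² = 1/5 = 0.2; data precision n/σ² = 4/9.
θ̂ = (0.2·9 + (4/9)·10.075) / (0.2 + 4/9) = (113/18)/(29/45) = 565/58 ≈ 9.741.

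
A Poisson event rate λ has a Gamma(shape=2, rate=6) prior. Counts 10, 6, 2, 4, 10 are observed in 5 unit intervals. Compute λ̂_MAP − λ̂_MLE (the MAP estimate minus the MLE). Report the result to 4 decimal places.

MAP − MLE = -3.4000

Σxᵢ = 32. Posterior is Gamma(34, 11); MAP = (34−1)/11 = 33/11 ≈ 3.00000.
MLE = x̄ = 32/5 ≈ 6.40000.
Difference = 33/11 − 32/5 = -17/5 ≈ -3.4000.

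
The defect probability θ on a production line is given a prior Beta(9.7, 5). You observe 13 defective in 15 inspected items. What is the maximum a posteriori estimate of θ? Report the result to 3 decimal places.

θ̂_MAP = 0.783

Prior: Beta(9.7, 5).
Data: 13 successes in 15 trials. The binomial likelihood contributes θ^13(1−θ)^2, so the posterior is Beta(9.7+13, 5+2) = Beta(22.7, 7).
For Beta(a, b) with a, b > 1 the mode is (a−1)/(a+b−2) = 21.7/27.7 ≈ 0.783.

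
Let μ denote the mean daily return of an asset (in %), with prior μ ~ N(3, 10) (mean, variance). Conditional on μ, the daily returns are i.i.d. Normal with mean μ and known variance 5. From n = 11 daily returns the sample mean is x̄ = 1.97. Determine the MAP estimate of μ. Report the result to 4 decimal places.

n = 11, x̄ = 1.97.
For a Normal prior and Normal likelihood with known variance, the posterior is Normal; its mode equals its mean, the precision-weighted average.
Prior precision 1/σ₀² = 1/10 = 0.1; data precision n/σ² = 11/5 = 2.2.
μ̂ = (0.1·3 + 2.2·1.97) / (0.1 + 2.2) = 4.634/2.3 = 2317/1150 ≈ 2.0148.

μ̂_MAP = 2.0148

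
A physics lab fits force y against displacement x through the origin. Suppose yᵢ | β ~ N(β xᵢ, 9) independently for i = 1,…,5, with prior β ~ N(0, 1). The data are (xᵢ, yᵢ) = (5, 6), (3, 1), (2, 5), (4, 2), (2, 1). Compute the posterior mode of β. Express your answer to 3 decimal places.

log p(β | y) = −Σ(yᵢ − βxᵢ)²/(2·9) − β²/(2·1) + const.
Setting the derivative to zero: Σxᵢ(yᵢ − βxᵢ)/9 − β/1 = 0, so β = Σxᵢyᵢ / (Σxᵢ² + σ²/τ²).
Σxᵢyᵢ = 5·6 + 3·1 + 2·5 + 4·2 + 2·1 = 53; Σxᵢ² = 58; σ²/τ² = 9.
β̂_MAP = 53 / (58 + 9) = 53/67 ≈ 0.791.

β̂_MAP = 0.791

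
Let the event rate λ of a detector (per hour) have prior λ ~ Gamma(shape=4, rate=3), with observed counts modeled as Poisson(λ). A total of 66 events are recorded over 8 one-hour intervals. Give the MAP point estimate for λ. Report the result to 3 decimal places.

λ̂_MAP = 6.273

Σxᵢ = 66, n = 8.
Posterior ∝ λ^3e^(−3λ) · λ^66e^(−8λ) = λ^69e^(−11λ), i.e. Gamma(shape=70, rate=11).
The mode of a Gamma(a, b) with a ≥ 1 (shape–rate) is (a−1)/b = 69/11 ≈ 6.273.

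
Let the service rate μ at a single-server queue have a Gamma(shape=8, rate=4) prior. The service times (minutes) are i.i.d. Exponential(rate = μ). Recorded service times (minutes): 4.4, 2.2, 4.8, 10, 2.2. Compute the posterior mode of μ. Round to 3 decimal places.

The Exponential(rate=μ) likelihood is ∝ μ^n e^(−μΣtᵢ). Here n = 5 and Σtᵢ = 4.4 + 2.2 + 4.8 + 10 + 2.2 = 23.6.
Posterior ∝ μ^7e^(−4μ) · μ^5e^(−23.6μ) = μ^12e^(−27.6μ), i.e. Gamma(13, 27.6).
Mode = (a−1)/b = 12/27.6 ≈ 0.435.

μ̂_MAP = 0.435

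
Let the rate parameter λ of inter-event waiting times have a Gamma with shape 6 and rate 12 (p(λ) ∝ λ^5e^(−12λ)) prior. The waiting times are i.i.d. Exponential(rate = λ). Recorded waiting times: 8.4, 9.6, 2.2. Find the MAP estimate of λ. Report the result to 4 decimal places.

The Exponential(rate=λ) likelihood is ∝ λ^n e^(−λΣtᵢ). Here n = 3 and Σtᵢ = 8.4 + 9.6 + 2.2 = 20.2.
Posterior ∝ λ^5e^(−12λ) · λ^3e^(−20.2λ) = λ^8e^(−32.2λ), i.e. Gamma(9, 32.2).
Mode = (a−1)/b = 8/32.2 ≈ 0.2484.

λ̂_MAP = 0.2484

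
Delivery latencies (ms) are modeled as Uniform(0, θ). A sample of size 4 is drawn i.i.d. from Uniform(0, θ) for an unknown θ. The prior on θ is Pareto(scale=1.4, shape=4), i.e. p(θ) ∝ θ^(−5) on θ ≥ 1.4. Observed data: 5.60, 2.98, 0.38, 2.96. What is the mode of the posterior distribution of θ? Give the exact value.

θ̂_MAP = 5.60

The Uniform(0, θ) likelihood is θ^(−n) for θ ≥ max(xᵢ), zero otherwise. Here max(xᵢ) = 5.60.
Posterior ∝ θ^(−5) · θ^(−4) = θ^(−9) on θ ≥ max(1.4, 5.60) = 5.60.
This density is strictly decreasing in θ, so the posterior mode lies at the lower boundary of the support.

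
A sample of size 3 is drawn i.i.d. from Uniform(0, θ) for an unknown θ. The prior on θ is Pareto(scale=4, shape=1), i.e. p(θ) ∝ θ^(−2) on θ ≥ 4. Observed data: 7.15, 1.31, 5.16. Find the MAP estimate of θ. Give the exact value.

The Uniform(0, θ) likelihood is θ^(−n) for θ ≥ max(xᵢ), zero otherwise. Here max(xᵢ) = 7.15.
Posterior ∝ θ^(−2) · θ^(−3) = θ^(−5) on θ ≥ max(4, 7.15) = 7.15.
This density is strictly decreasing in θ, so the posterior mode lies at the lower boundary of the support.

θ̂_MAP = 7.15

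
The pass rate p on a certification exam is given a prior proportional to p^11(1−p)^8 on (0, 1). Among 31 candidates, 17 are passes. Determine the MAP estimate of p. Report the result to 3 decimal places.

The prior density ∝ p^11(1−p)^8 is the kernel of Beta(12, 9).
Data: 17 successes in 31 trials. The binomial likelihood contributes p^17(1−p)^14, so the posterior is Beta(12+17, 9+14) = Beta(29, 23).
For Beta(a, b) with a, b > 1 the mode is (a−1)/(a+b−2) = 28/50 ≈ 0.560.

p̂_MAP = 0.560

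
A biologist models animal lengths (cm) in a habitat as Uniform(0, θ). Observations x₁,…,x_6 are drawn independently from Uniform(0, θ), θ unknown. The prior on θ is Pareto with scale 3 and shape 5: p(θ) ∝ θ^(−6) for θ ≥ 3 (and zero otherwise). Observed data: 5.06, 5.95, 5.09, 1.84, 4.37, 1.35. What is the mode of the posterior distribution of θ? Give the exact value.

θ̂_MAP = 5.95

The Uniform(0, θ) likelihood is θ^(−n) for θ ≥ max(xᵢ), zero otherwise. Here max(xᵢ) = 5.95.
Posterior ∝ θ^(−6) · θ^(−6) = θ^(−12) on θ ≥ max(3, 5.95) = 5.95.
This density is strictly decreasing in θ, so the posterior mode lies at the lower boundary of the support.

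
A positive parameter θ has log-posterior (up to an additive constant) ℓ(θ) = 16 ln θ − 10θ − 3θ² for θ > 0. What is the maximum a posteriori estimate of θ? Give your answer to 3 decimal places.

ℓ'(θ) = 16/θ − 10 − 6θ. Setting this to zero and multiplying by θ: 6θ² + 10θ − 16 = 0.
θ = (−10 + √(10² + 4·6·16)) / (2·6) = (−10 + √484) / 12 = (−10 + 22)/12 = 1.
ℓ''(θ) = −16/θ² − 6 < 0, confirming a maximum.

θ̂_MAP = 1.000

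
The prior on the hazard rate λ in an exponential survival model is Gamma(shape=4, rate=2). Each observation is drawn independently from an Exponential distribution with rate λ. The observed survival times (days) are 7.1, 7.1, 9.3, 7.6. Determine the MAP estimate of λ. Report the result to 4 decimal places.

The Exponential(rate=λ) likelihood is ∝ λ^n e^(−λΣtᵢ). Here n = 4 and Σtᵢ = 7.1 + 7.1 + 9.3 + 7.6 = 31.1.
Posterior ∝ λ^3e^(−2λ) · λ^4e^(−31.1λ) = λ^7e^(−33.1λ), i.e. Gamma(8, 33.1).
Mode = (a−1)/b = 7/33.1 ≈ 0.2115.

λ̂_MAP = 0.2115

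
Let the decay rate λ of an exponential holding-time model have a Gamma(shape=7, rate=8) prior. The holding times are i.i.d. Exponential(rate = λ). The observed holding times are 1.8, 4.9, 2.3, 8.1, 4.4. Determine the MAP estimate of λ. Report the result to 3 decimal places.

λ̂_MAP = 0.373

The Exponential(rate=λ) likelihood is ∝ λ^n e^(−λΣtᵢ). Here n = 5 and Σtᵢ = 1.8 + 4.9 + 2.3 + 8.1 + 4.4 = 21.5.
Posterior ∝ λ^6e^(−8λ) · λ^5e^(−21.5λ) = λ^11e^(−29.5λ), i.e. Gamma(12, 29.5).
Mode = (a−1)/b = 11/29.5 ≈ 0.373.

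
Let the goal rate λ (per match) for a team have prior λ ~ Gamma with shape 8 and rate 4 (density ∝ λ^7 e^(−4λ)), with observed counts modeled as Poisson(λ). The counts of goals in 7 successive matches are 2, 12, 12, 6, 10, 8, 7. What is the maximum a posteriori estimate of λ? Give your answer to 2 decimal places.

Σxᵢ = 2+12+12+6+10+8+7 = 57, with n = 7.
Posterior ∝ λ^7e^(−4λ) · λ^57e^(−7λ) = λ^64e^(−11λ), i.e. Gamma(shape=65, rate=11).
The mode of a Gamma(a, b) with a ≥ 1 (shape–rate) is (a−1)/b = 64/11 ≈ 5.82.

λ̂_MAP = 5.82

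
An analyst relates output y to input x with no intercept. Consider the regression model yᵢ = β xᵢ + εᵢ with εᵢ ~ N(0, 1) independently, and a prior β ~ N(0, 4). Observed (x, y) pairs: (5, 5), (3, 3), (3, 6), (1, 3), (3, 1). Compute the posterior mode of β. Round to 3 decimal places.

β̂_MAP = 1.089

log p(β | y) = −Σ(yᵢ − βxᵢ)²/(2·1) − β²/(2·4) + const.
Setting the derivative to zero: Σxᵢ(yᵢ − βxᵢ)/1 − β/4 = 0, so β = Σxᵢyᵢ / (Σxᵢ² + σ²/τ²).
Σxᵢyᵢ = 5·5 + 3·3 + 3·6 + 1·3 + 3·1 = 58; Σxᵢ² = 53; σ²/τ² = 0.25.
β̂_MAP = 58 / (53 + 0.25) = 58/53.25 ≈ 1.089.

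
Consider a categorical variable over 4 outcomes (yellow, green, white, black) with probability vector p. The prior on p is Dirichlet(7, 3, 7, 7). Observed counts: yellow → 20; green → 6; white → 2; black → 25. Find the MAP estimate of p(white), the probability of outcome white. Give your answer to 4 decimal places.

The posterior is Dirichlet(αᵢ + nᵢ) = Dirichlet(27, 9, 9, 32).
For a Dirichlet(a₁,…,a_K) with all aᵢ > 1, the mode has j-th component (aⱼ − 1)/(Σaᵢ − K).
Here Σaᵢ = 77 and K = 4, so p(white) = (9 − 1)/(77 − 4) = 8/73 ≈ 0.1096.

MAP estimate of p(white) = 0.1096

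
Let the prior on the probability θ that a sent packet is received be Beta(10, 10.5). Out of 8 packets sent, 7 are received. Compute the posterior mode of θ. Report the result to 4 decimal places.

Prior: Beta(10, 10.5).
Data: 7 successes in 8 trials. The binomial likelihood contributes θ^7(1−θ)^1, so the posterior is Beta(10+7, 10.5+1) = Beta(17, 11.5).
For Beta(a, b) with a, b > 1 the mode is (a−1)/(a+b−2) = 16/26.5 ≈ 0.6038.

θ̂_MAP = 0.6038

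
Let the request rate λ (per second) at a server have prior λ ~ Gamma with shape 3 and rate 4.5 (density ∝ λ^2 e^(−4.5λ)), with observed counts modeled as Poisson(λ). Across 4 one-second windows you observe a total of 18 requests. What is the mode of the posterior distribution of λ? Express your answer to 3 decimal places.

λ̂_MAP = 2.353

Σxᵢ = 18, n = 4.
Posterior ∝ λ^2e^(−4.5λ) · λ^18e^(−4λ) = λ^20e^(−8.5λ), i.e. Gamma(shape=21, rate=8.5).
The mode of a Gamma(a, b) with a ≥ 1 (shape–rate) is (a−1)/b = 20/8.5 ≈ 2.353.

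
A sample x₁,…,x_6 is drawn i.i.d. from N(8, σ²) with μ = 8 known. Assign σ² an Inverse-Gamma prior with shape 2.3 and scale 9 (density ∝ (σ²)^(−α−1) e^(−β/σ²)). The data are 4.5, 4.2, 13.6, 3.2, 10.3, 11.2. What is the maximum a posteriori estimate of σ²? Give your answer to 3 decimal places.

σ̂²_MAP = 9.097

Sum of squared deviations about the known mean: SS = (4.5−8)² + (4.2−8)² + (13.6−8)² + (3.2−8)² + (10.3−8)² + (11.2−8)² = 96.62.
The Normal likelihood contributes (σ²)^(−n/2) exp(−SS/(2σ²)), so the posterior is Inverse-Gamma(α + n/2, β + SS/2) = Inverse-Gamma(5.3, 57.31).
The mode of Inverse-Gamma(a, b) is b/(a+1) = 57.31/6.3 ≈ 9.097.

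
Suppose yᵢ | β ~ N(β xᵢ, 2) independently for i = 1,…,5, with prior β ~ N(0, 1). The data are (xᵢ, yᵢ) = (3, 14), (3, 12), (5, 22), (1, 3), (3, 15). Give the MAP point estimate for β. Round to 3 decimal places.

log p(β | y) = −Σ(yᵢ − βxᵢ)²/(2·2) − β²/(2·1) + const.
Setting the derivative to zero: Σxᵢ(yᵢ − βxᵢ)/2 − β/1 = 0, so β = Σxᵢyᵢ / (Σxᵢ² + σ²/τ²).
Σxᵢyᵢ = 3·14 + 3·12 + 5·22 + 1·3 + 3·15 = 236; Σxᵢ² = 53; σ²/τ² = 2.
β̂_MAP = 236 / (53 + 2) = 236/55 ≈ 4.291.

β̂_MAP = 4.291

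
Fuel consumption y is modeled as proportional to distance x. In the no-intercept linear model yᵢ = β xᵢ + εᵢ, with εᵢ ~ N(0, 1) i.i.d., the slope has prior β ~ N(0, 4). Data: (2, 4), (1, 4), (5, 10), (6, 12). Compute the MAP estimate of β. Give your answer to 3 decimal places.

β̂_MAP = 2.023

log p(β | y) = −Σ(yᵢ − βxᵢ)²/(2·1) − β²/(2·4) + const.
Setting the derivative to zero: Σxᵢ(yᵢ − βxᵢ)/1 − β/4 = 0, so β = Σxᵢyᵢ / (Σxᵢ² + σ²/τ²).
Σxᵢyᵢ = 2·4 + 1·4 + 5·10 + 6·12 = 134; Σxᵢ² = 66; σ²/τ² = 0.25.
β̂_MAP = 134 / (66 + 0.25) = 134/66.25 ≈ 2.023.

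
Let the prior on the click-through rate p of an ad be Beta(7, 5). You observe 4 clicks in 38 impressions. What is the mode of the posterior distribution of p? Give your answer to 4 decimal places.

p̂_MAP = 0.2083

Prior: Beta(7, 5).
Data: 4 successes in 38 trials. The binomial likelihood contributes p^4(1−p)^34, so the posterior is Beta(7+4, 5+34) = Beta(11, 39).
For Beta(a, b) with a, b > 1 the mode is (a−1)/(a+b−2) = 10/48 ≈ 0.2083.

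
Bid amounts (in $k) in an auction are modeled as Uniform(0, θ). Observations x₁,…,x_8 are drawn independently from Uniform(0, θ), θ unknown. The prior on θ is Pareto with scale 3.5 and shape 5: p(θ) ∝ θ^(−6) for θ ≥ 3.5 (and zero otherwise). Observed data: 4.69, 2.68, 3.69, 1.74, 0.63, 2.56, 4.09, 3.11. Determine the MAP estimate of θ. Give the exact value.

The Uniform(0, θ) likelihood is θ^(−n) for θ ≥ max(xᵢ), zero otherwise. Here max(xᵢ) = 4.69.
Posterior ∝ θ^(−6) · θ^(−8) = θ^(−14) on θ ≥ max(3.5, 4.69) = 4.69.
This density is strictly decreasing in θ, so the posterior mode lies at the lower boundary of the support.

θ̂_MAP = 4.69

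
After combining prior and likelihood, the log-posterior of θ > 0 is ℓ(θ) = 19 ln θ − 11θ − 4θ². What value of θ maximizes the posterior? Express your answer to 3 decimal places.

θ̂_MAP = 1.000

ℓ'(θ) = 19/θ − 11 − 8θ. Setting this to zero and multiplying by θ: 8θ² + 11θ − 19 = 0.
θ = (−11 + √(11² + 4·8·19)) / (2·8) = (−11 + √729) / 16 = (−11 + 27)/16 = 1.
ℓ''(θ) = −19/θ² − 8 < 0, confirming a maximum.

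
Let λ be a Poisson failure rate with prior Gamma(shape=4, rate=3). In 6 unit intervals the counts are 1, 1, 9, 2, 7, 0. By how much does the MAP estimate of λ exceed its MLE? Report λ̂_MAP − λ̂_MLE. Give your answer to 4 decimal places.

MAP − MLE = -0.7778

Σxᵢ = 20. Posterior is Gamma(24, 9); MAP = (24−1)/9 = 23/9 ≈ 2.55556.
MLE = x̄ = 20/6 ≈ 3.33333.
Difference = 23/9 − 20/6 = -7/9 ≈ -0.7778.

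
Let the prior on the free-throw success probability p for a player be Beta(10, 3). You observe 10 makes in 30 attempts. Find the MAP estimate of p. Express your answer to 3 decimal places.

Prior: Beta(10, 3).
Data: 10 successes in 30 trials. The binomial likelihood contributes p^10(1−p)^20, so the posterior is Beta(10+10, 3+20) = Beta(20, 23).
For Beta(a, b) with a, b > 1 the mode is (a−1)/(a+b−2) = 19/41 ≈ 0.463.

p̂_MAP = 0.463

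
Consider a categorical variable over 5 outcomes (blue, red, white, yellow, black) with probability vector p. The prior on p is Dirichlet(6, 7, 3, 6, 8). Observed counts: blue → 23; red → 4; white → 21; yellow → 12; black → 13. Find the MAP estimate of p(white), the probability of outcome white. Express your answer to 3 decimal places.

MAP estimate of p(white) = 0.235

The posterior is Dirichlet(αᵢ + nᵢ) = Dirichlet(29, 11, 24, 18, 21).
For a Dirichlet(a₁,…,a_K) with all aᵢ > 1, the mode has j-th component (aⱼ − 1)/(Σaᵢ − K).
Here Σaᵢ = 103 and K = 5, so p(white) = (24 − 1)/(103 − 5) = 23/98 ≈ 0.235.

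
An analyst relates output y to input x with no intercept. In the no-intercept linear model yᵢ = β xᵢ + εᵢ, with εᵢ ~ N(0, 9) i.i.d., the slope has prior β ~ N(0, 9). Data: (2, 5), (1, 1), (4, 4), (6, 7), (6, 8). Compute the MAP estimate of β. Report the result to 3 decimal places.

log p(β | y) = −Σ(yᵢ − βxᵢ)²/(2·9) − β²/(2·9) + const.
Setting the derivative to zero: Σxᵢ(yᵢ − βxᵢ)/9 − β/9 = 0, so β = Σxᵢyᵢ / (Σxᵢ² + σ²/τ²).
Σxᵢyᵢ = 2·5 + 1·1 + 4·4 + 6·7 + 6·8 = 117; Σxᵢ² = 93; σ²/τ² = 1.
β̂_MAP = 117 / (93 + 1) = 117/94 ≈ 1.245.

β̂_MAP = 1.245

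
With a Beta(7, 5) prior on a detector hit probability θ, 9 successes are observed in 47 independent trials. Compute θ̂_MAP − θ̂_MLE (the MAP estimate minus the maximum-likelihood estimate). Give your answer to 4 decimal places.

MAP − MLE = 0.0717

Posterior is Beta(16, 43); MAP = (16−1)/(59−2) = 15/57 ≈ 0.26316.
MLE ignores the prior: θ̂_MLE = k/n = 9/47 ≈ 0.19149.
Difference = 15/57 − 9/47 = 64/893 ≈ 0.0717.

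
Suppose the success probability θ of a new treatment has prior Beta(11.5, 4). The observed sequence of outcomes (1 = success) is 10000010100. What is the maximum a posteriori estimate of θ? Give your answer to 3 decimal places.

Prior: Beta(11.5, 4).
Data: 3 successes in 11 trials (from the sequence). The binomial likelihood contributes θ^3(1−θ)^8, so the posterior is Beta(11.5+3, 4+8) = Beta(14.5, 12).
For Beta(a, b) with a, b > 1 the mode is (a−1)/(a+b−2) = 13.5/24.5 ≈ 0.551.

θ̂_MAP = 0.551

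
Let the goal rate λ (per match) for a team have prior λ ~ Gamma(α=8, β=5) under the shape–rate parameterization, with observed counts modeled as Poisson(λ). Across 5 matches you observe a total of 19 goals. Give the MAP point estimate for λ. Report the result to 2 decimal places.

λ̂_MAP = 2.60

Σxᵢ = 19, n = 5.
Posterior ∝ λ^7e^(−5λ) · λ^19e^(−5λ) = λ^26e^(−10λ), i.e. Gamma(shape=27, rate=10).
The mode of a Gamma(a, b) with a ≥ 1 (shape–rate) is (a−1)/b = 26/10 ≈ 2.60.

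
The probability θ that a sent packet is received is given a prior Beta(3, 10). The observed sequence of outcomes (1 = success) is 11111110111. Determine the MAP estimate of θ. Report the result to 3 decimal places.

Prior: Beta(3, 10).
Data: 10 successes in 11 trials (from the sequence). The binomial likelihood contributes θ^10(1−θ)^1, so the posterior is Beta(3+10, 10+1) = Beta(13, 11).
For Beta(a, b) with a, b > 1 the mode is (a−1)/(a+b−2) = 12/22 ≈ 0.545.

θ̂_MAP = 0.545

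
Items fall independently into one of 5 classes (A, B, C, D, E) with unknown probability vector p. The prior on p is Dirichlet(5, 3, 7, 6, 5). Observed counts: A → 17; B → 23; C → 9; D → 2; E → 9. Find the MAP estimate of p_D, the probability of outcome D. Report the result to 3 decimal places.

MAP estimate of p_D = 0.086

The posterior is Dirichlet(αᵢ + nᵢ) = Dirichlet(22, 26, 16, 8, 14).
For a Dirichlet(a₁,…,a_K) with all aᵢ > 1, the mode has j-th component (aⱼ − 1)/(Σaᵢ − K).
Here Σaᵢ = 86 and K = 5, so p_D = (8 − 1)/(86 − 5) = 7/81 ≈ 0.086.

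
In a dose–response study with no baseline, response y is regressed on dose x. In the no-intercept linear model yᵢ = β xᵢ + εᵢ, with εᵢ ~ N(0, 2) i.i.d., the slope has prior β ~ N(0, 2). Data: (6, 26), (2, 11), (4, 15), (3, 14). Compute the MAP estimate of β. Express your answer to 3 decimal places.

β̂_MAP = 4.242

log p(β | y) = −Σ(yᵢ − βxᵢ)²/(2·2) − β²/(2·2) + const.
Setting the derivative to zero: Σxᵢ(yᵢ − βxᵢ)/2 − β/2 = 0, so β = Σxᵢyᵢ / (Σxᵢ² + σ²/τ²).
Σxᵢyᵢ = 6·26 + 2·11 + 4·15 + 3·14 = 280; Σxᵢ² = 65; σ²/τ² = 1.
β̂_MAP = 280 / (65 + 1) = 280/66 ≈ 4.242.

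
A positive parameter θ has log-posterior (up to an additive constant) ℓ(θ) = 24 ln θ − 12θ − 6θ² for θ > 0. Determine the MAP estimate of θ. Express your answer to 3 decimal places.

ℓ'(θ) = 24/θ − 12 − 12θ. Setting this to zero and multiplying by θ: 12θ² + 12θ − 24 = 0.
θ = (−12 + √(12² + 4·12·24)) / (2·12) = (−12 + √1296) / 24 = (−12 + 36)/24 = 1.
ℓ''(θ) = −24/θ² − 12 < 0, confirming a maximum.

θ̂_MAP = 1.000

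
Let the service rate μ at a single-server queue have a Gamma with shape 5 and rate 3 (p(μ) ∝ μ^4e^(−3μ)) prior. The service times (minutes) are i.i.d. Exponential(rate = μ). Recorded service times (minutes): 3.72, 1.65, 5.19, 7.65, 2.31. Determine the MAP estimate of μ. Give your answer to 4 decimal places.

μ̂_MAP = 0.3827

The Exponential(rate=μ) likelihood is ∝ μ^n e^(−μΣtᵢ). Here n = 5 and Σtᵢ = 3.72 + 1.65 + 5.19 + 7.65 + 2.31 = 20.52.
Posterior ∝ μ^4e^(−3μ) · μ^5e^(−20.52μ) = μ^9e^(−23.52μ), i.e. Gamma(10, 23.52).
Mode = (a−1)/b = 9/23.52 ≈ 0.3827.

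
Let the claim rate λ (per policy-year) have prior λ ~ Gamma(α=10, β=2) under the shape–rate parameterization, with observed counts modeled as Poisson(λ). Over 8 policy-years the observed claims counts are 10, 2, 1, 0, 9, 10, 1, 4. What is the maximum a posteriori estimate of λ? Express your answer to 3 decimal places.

Σxᵢ = 10+2+1+0+9+10+1+4 = 37, with n = 8.
Posterior ∝ λ^9e^(−2λ) · λ^37e^(−8λ) = λ^46e^(−10λ), i.e. Gamma(shape=47, rate=10).
The mode of a Gamma(a, b) with a ≥ 1 (shape–rate) is (a−1)/b = 46/10 ≈ 4.600.

λ̂_MAP = 4.600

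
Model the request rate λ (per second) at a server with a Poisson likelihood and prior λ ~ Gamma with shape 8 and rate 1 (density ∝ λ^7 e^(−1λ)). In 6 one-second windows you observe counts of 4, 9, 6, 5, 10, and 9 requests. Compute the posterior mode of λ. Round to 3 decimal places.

λ̂_MAP = 7.143

Σxᵢ = 4+9+6+5+10+9 = 43, with n = 6.
Posterior ∝ λ^7e^(−1λ) · λ^43e^(−6λ) = λ^50e^(−7λ), i.e. Gamma(shape=51, rate=7).
The mode of a Gamma(a, b) with a ≥ 1 (shape–rate) is (a−1)/b = 50/7 ≈ 7.143.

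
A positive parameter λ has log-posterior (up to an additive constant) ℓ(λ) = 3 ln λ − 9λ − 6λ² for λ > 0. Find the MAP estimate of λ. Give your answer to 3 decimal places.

λ̂_MAP = 0.250

ℓ'(λ) = 3/λ − 9 − 12λ. Setting this to zero and multiplying by λ: 12λ² + 9λ − 3 = 0.
λ = (−9 + √(9² + 4·12·3)) / (2·12) = (−9 + √225) / 24 = (−9 + 15)/24 = 1/4.
ℓ''(λ) = −3/λ² − 12 < 0, confirming a maximum.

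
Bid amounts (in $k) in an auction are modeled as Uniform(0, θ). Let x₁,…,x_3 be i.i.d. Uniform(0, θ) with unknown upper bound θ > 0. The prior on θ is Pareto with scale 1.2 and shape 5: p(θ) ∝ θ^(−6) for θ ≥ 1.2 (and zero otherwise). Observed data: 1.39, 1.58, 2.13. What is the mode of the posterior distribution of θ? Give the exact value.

θ̂_MAP = 2.13

The Uniform(0, θ) likelihood is θ^(−n) for θ ≥ max(xᵢ), zero otherwise. Here max(xᵢ) = 2.13.
Posterior ∝ θ^(−6) · θ^(−3) = θ^(−9) on θ ≥ max(1.2, 2.13) = 2.13.
This density is strictly decreasing in θ, so the posterior mode lies at the lower boundary of the support.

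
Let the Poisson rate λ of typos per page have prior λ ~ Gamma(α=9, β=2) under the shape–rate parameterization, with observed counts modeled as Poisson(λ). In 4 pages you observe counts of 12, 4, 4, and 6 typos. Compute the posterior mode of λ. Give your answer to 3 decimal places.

λ̂_MAP = 5.667

Σxᵢ = 12+4+4+6 = 26, with n = 4.
Posterior ∝ λ^8e^(−2λ) · λ^26e^(−4λ) = λ^34e^(−6λ), i.e. Gamma(shape=35, rate=6).
The mode of a Gamma(a, b) with a ≥ 1 (shape–rate) is (a−1)/b = 34/6 ≈ 5.667.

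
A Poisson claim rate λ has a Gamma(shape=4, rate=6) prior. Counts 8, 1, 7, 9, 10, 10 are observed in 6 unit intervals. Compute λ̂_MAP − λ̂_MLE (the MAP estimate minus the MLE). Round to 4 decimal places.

MAP − MLE = -3.5000

Σxᵢ = 45. Posterior is Gamma(49, 12); MAP = (49−1)/12 = 48/12 ≈ 4.00000.
MLE = x̄ = 45/6 ≈ 7.50000.
Difference = 48/12 − 45/6 = -7/2 ≈ -3.5000.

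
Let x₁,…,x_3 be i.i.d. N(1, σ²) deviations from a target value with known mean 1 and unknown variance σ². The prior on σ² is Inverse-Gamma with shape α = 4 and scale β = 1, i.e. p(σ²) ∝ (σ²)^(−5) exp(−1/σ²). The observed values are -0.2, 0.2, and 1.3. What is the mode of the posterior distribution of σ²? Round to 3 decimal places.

Sum of squared deviations about the known mean: SS = (-0.2−1)² + (0.2−1)² + (1.3−1)² = 2.17.
The Normal likelihood contributes (σ²)^(−n/2) exp(−SS/(2σ²)), so the posterior is Inverse-Gamma(α + n/2, β + SS/2) = Inverse-Gamma(5.5, 2.085).
The mode of Inverse-Gamma(a, b) is b/(a+1) = 2.085/6.5 ≈ 0.321.

σ̂²_MAP = 0.321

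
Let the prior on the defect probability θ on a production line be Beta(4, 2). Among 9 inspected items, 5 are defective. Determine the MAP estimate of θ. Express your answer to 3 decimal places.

θ̂_MAP = 0.615

Prior: Beta(4, 2).
Data: 5 successes in 9 trials. The binomial likelihood contributes θ^5(1−θ)^4, so the posterior is Beta(4+5, 2+4) = Beta(9, 6).
For Beta(a, b) with a, b > 1 the mode is (a−1)/(a+b−2) = 8/13 ≈ 0.615.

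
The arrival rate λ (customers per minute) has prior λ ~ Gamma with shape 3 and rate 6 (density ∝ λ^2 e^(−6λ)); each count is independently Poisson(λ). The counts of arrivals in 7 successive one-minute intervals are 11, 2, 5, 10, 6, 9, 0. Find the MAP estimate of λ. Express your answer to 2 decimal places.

Σxᵢ = 11+2+5+10+6+9+0 = 43, with n = 7.
Posterior ∝ λ^2e^(−6λ) · λ^43e^(−7λ) = λ^45e^(−13λ), i.e. Gamma(shape=46, rate=13).
The mode of a Gamma(a, b) with a ≥ 1 (shape–rate) is (a−1)/b = 45/13 ≈ 3.46.

λ̂_MAP = 3.46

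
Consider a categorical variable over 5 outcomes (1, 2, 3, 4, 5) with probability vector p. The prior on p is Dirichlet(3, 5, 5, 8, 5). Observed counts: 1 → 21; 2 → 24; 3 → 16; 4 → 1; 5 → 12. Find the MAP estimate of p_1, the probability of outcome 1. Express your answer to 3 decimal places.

The posterior is Dirichlet(αᵢ + nᵢ) = Dirichlet(24, 29, 21, 9, 17).
For a Dirichlet(a₁,…,a_K) with all aᵢ > 1, the mode has j-th component (aⱼ − 1)/(Σaᵢ − K).
Here Σaᵢ = 100 and K = 5, so p_1 = (24 − 1)/(100 − 5) = 23/95 ≈ 0.242.

MAP estimate: 0.242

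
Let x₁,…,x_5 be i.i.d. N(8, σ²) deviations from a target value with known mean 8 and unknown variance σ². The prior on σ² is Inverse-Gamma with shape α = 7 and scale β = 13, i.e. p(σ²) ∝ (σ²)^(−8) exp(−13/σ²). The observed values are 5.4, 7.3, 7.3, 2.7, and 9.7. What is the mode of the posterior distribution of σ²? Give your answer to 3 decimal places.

σ̂²_MAP = 3.082

Sum of squared deviations about the known mean: SS = (5.4−8)² + (7.3−8)² + (7.3−8)² + (2.7−8)² + (9.7−8)² = 38.72.
The Normal likelihood contributes (σ²)^(−n/2) exp(−SS/(2σ²)), so the posterior is Inverse-Gamma(α + n/2, β + SS/2) = Inverse-Gamma(9.5, 32.36).
The mode of Inverse-Gamma(a, b) is b/(a+1) = 32.36/10.5 ≈ 3.082.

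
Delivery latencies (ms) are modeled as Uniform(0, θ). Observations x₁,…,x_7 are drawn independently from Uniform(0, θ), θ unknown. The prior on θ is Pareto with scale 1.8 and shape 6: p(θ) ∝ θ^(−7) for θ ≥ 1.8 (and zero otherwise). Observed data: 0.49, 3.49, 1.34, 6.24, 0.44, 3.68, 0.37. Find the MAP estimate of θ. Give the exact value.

θ̂_MAP = 6.24

The Uniform(0, θ) likelihood is θ^(−n) for θ ≥ max(xᵢ), zero otherwise. Here max(xᵢ) = 6.24.
Posterior ∝ θ^(−7) · θ^(−7) = θ^(−14) on θ ≥ max(1.8, 6.24) = 6.24.
This density is strictly decreasing in θ, so the posterior mode lies at the lower boundary of the support.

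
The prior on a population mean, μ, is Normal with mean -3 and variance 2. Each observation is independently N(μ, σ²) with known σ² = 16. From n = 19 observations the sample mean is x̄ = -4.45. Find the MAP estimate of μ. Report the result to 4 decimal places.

n = 19, x̄ = -4.45.
For a Normal prior and Normal likelihood with known variance, the posterior is Normal; its mode equals its mean, the precision-weighted average.
Prior precision 1/σ₀² = 1/2 = 0.5; data precision n/σ² = 19/16 = 1.1875.
μ̂ = (0.5·(-3) + 1.1875·(-4.45)) / (0.5 + 1.1875) = (-6.784375)/1.6875 = -2171/540 ≈ -4.0204.

μ̂_MAP = -4.0204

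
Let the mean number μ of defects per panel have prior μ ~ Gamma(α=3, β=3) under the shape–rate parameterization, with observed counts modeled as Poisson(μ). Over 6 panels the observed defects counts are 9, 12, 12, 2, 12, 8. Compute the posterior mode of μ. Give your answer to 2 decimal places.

μ̂_MAP = 6.33

Σxᵢ = 9+12+12+2+12+8 = 55, with n = 6.
Posterior ∝ μ^2e^(−3μ) · μ^55e^(−6μ) = μ^57e^(−9μ), i.e. Gamma(shape=58, rate=9).
The mode of a Gamma(a, b) with a ≥ 1 (shape–rate) is (a−1)/b = 57/9 ≈ 6.33.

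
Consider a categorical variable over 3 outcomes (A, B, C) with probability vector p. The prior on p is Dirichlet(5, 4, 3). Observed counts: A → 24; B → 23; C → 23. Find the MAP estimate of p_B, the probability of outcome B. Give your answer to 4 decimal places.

The posterior is Dirichlet(αᵢ + nᵢ) = Dirichlet(29, 27, 26).
For a Dirichlet(a₁,…,a_K) with all aᵢ > 1, the mode has j-th component (aⱼ − 1)/(Σaᵢ − K).
Here Σaᵢ = 82 and K = 3, so p_B = (27 − 1)/(82 − 3) = 26/79 ≈ 0.3291.

MAP estimate of p_B = 0.3291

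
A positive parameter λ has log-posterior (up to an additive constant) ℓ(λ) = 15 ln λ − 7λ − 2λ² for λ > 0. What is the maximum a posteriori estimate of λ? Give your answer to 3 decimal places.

ℓ'(λ) = 15/λ − 7 − 4λ. Setting this to zero and multiplying by λ: 4λ² + 7λ − 15 = 0.
λ = (−7 + √(7² + 4·4·15)) / (2·4) = (−7 + √289) / 8 = (−7 + 17)/8 = 5/4.
ℓ''(λ) = −15/λ² − 4 < 0, confirming a maximum.

λ̂_MAP = 1.250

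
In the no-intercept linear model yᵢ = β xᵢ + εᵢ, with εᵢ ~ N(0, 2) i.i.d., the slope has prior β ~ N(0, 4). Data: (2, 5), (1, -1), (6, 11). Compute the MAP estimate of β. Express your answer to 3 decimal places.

log p(β | y) = −Σ(yᵢ − βxᵢ)²/(2·2) − β²/(2·4) + const.
Setting the derivative to zero: Σxᵢ(yᵢ − βxᵢ)/2 − β/4 = 0, so β = Σxᵢyᵢ / (Σxᵢ² + σ²/τ²).
Σxᵢyᵢ = 2·5 + 1·(-1) + 6·11 = 75; Σxᵢ² = 41; σ²/τ² = 0.5.
β̂_MAP = 75 / (41 + 0.5) = 75/41.5 ≈ 1.807.

β̂_MAP = 1.807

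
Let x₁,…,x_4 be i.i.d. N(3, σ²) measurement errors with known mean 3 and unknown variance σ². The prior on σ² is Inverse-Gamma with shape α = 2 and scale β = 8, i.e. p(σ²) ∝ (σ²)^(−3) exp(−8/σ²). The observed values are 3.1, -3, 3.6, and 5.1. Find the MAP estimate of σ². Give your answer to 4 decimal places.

σ̂²_MAP = 5.6780

Sum of squared deviations about the known mean: SS = (3.1−3)² + (-3−3)² + (3.6−3)² + (5.1−3)² = 40.78.
The Normal likelihood contributes (σ²)^(−n/2) exp(−SS/(2σ²)), so the posterior is Inverse-Gamma(α + n/2, β + SS/2) = Inverse-Gamma(4, 28.39).
The mode of Inverse-Gamma(a, b) is b/(a+1) = 28.39/5 ≈ 5.6780.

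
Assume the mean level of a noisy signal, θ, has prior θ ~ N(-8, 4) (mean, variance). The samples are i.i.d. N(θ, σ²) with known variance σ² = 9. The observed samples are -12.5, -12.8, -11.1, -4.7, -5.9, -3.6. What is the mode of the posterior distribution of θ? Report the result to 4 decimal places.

n = 6; x̄ = ((-12.5) + (-12.8) + (-11.1) + (-4.7) + (-5.9) + (-3.6))/6 = -50.6/6 = -253/30 ≈ -8.4333.
For a Normal prior and Normal likelihood with known variance, the posterior is Normal; its mode equals its mean, the precision-weighted average.
Prior precision 1/σ₀² = 1/4 = 0.25; data precision n/σ² = 6/9 = 2/3.
θ̂ = (0.25·(-8) + (2/3)·(-253/30)) / (0.25 + 2/3) = (-343/45)/(11/12) = -1372/165 ≈ -8.3152.

θ̂_MAP = -8.3152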